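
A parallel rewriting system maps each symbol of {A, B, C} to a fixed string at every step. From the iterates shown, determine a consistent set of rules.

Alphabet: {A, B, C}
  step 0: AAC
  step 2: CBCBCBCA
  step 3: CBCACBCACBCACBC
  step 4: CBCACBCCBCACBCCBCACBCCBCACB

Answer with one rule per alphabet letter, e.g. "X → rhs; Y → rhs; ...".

A->C, B->CA, C->CB

  step 3 ⇒ step 4: CBCACBCACBCACBC ⇒ CB·CA·CB·C·CB·CA·CB·C·CB·CA·CB·C·CB·CA·CB
    A ↦ C
    B ↦ CA
    C ↦ CB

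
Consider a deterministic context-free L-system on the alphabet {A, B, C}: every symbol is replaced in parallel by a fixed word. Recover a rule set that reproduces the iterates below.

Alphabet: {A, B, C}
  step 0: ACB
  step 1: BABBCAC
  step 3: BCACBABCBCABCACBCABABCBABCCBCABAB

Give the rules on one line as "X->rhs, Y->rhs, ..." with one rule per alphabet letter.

A->BAB, B->C, C->BCA

  step 0 ⇒ step 1: ACB ⇒ BAB·BCA·C
    A ↦ BAB
    B ↦ C
    C ↦ BCA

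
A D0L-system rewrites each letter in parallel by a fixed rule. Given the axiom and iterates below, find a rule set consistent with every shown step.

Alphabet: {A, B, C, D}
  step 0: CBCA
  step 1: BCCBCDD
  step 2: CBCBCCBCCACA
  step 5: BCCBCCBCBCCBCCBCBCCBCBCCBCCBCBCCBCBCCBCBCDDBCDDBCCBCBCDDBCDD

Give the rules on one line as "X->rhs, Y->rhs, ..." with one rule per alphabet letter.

  step 1 ⇒ step 2: BCCBCDD ⇒ C·BC·BC·C·BC·CA·CA
    B ↦ C
    C ↦ BC
    D ↦ CA
  step 0 ⇒ step 1: CBCA ⇒ BC·C·BC·DD
    A ↦ DD

A->DD, B->C, C->BC, D->CA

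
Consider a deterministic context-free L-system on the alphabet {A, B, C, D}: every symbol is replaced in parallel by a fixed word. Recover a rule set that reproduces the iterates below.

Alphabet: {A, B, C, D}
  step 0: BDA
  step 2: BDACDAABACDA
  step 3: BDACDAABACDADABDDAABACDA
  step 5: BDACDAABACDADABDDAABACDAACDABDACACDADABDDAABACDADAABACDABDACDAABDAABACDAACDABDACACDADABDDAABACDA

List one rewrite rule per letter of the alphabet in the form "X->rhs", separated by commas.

A->DA, B->BD, C->AB, D->AC

  step 2 ⇒ step 3: BDACDAABACDA ⇒ BD·AC·DA·AB·AC·DA·DA·BD·DA·AB·AC·DA
    A ↦ DA
    B ↦ BD
    C ↦ AB
    D ↦ AC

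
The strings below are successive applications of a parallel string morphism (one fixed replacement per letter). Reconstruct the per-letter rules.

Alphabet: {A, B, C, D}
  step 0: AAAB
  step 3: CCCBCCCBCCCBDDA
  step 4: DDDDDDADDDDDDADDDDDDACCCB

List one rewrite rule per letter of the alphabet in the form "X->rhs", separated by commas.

  step 3 ⇒ step 4: CCCBCCCBCCCBDDA ⇒ DD·DD·DD·A·DD·DD·DD·A·DD·DD·DD·A·C·C·CB
    A ↦ CB
    B ↦ A
    C ↦ DD
    D ↦ C

A->CB, B->A, C->DD, D->C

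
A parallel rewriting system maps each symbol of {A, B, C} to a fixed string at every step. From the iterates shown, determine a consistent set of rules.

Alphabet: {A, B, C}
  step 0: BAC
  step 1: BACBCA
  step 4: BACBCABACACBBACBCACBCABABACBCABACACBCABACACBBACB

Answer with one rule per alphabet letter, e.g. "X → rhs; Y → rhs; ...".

A->CB, B->BA, C->CA

  step 0 ⇒ step 1: BAC ⇒ BA·CB·CA
    A ↦ CB
    B ↦ BA
    C ↦ CA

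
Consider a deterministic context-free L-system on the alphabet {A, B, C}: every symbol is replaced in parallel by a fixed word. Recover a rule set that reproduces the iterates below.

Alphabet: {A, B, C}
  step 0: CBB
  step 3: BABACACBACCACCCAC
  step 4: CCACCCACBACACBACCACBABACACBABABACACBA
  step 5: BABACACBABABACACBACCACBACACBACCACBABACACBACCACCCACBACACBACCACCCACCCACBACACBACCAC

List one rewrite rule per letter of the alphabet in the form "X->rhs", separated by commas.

  step 4 ⇒ step 5: CCACCCACBACACBACCACBABACACBABABACACBA ⇒ BA·BA·CAC·BA·BA·BA·CAC·BA·C·CAC·BA·CAC·BA·C·CAC·BA·BA·CAC·BA·C·CAC·C·CAC·BA·CAC·BA·C·CAC·C·CAC·C·CAC·BA·CAC·BA·C·CAC
    A ↦ CAC
    B ↦ C
    C ↦ BA

A->CAC, B->C, C->BA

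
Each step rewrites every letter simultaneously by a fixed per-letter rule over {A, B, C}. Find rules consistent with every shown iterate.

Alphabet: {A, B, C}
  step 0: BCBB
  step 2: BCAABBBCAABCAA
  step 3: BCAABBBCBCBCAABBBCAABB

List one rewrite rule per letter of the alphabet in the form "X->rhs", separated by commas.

A->B, B->BC, C->AA

  step 2 ⇒ step 3: BCAABBBCAABCAA ⇒ BC·AA·B·B·BC·BC·BC·AA·B·B·BC·AA·B·B
    A ↦ B
    B ↦ BC
    C ↦ AA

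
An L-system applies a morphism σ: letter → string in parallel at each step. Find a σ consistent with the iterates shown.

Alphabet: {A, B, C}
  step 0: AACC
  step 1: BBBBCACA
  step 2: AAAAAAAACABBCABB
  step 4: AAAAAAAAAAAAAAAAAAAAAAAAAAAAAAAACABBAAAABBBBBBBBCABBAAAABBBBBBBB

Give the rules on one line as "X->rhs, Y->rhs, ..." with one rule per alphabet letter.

  step 1 ⇒ step 2: BBBBCACA ⇒ AA·AA·AA·AA·CA·BB·CA·BB
    A ↦ BB
    B ↦ AA
    C ↦ CA

A->BB, B->AA, C->CA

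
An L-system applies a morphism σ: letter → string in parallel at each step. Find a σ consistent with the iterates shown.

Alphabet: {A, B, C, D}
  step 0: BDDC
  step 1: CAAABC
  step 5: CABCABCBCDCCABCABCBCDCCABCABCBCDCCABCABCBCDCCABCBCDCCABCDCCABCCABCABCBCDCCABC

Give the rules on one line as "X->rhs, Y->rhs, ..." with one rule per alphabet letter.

A->DC, B->CA, C->BC, D->A

  step 0 ⇒ step 1: BDDC ⇒ CA·A·A·BC
    B ↦ CA
    C ↦ BC
    D ↦ A
    A ↦ DC  (constrained at step 1)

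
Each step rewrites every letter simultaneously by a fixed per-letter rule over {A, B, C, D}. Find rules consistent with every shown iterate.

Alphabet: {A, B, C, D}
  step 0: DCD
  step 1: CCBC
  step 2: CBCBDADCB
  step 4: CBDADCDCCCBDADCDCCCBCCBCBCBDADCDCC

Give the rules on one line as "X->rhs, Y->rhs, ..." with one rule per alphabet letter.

A->DC, B->DAD, C->CB, D->C

  step 1 ⇒ step 2: CCBC ⇒ CB·CB·DAD·CB
    B ↦ DAD
    C ↦ CB
    A ↦ DC  (constrained at step 2)
  step 0 ⇒ step 1: DCD ⇒ C·CB·C
    D ↦ C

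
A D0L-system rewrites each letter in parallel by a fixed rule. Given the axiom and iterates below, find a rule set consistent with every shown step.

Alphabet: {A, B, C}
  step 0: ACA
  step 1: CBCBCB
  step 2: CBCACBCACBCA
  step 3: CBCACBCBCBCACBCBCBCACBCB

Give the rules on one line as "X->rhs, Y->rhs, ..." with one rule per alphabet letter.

A->CB, B->CA, C->CB

  step 2 ⇒ step 3: CBCACBCACBCA ⇒ CB·CA·CB·CB·CB·CA·CB·CB·CB·CA·CB·CB
    A ↦ CB
    B ↦ CA
    C ↦ CB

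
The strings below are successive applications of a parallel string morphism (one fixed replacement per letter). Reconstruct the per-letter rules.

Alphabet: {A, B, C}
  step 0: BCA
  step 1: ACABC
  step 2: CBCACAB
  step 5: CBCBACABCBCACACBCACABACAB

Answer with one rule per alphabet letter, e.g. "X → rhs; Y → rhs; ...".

A->C, B->ACA, C->B

  step 1 ⇒ step 2: ACABC ⇒ C·B·C·ACA·B
    A ↦ C
    B ↦ ACA
    C ↦ B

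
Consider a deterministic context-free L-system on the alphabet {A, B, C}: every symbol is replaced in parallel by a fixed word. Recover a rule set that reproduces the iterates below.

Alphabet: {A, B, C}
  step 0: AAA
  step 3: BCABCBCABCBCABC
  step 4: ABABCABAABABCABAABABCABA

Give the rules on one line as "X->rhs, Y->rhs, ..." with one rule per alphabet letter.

A->BC, B->A, C->BA

  step 3 ⇒ step 4: BCABCBCABCBCABC ⇒ A·BA·BC·A·BA·A·BA·BC·A·BA·A·BA·BC·A·BA
    A ↦ BC
    B ↦ A
    C ↦ BA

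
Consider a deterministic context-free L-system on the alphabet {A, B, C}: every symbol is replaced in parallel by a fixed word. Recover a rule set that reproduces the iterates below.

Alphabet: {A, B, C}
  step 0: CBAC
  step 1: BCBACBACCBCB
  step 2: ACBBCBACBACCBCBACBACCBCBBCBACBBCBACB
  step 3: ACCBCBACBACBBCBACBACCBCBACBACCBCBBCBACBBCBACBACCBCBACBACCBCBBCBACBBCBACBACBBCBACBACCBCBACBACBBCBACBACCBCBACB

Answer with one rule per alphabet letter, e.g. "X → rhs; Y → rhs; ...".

  step 2 ⇒ step 3: ACBBCBACBACCBCBACBACCBCBBCBACBBCBACB ⇒ ACC·BCB·ACB·ACB·BCB·ACB·ACC·BCB·ACB·ACC·BCB·BCB·ACB·BCB·ACB·ACC·BCB·ACB·ACC·BCB·BCB·ACB·BCB·ACB·ACB·BCB·ACB·ACC·BCB·ACB·ACB·BCB·ACB·ACC·BCB·ACB
    A ↦ ACC
    B ↦ ACB
    C ↦ BCB

A->ACC, B->ACB, C->BCB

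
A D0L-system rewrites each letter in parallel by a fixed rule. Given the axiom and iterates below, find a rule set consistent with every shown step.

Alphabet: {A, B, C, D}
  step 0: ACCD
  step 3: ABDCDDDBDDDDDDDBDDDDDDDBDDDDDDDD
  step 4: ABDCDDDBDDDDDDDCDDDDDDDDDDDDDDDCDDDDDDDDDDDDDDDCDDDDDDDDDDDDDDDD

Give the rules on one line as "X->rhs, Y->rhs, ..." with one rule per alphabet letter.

  step 3 ⇒ step 4: ABDCDDDBDDDDDDDBDDDDDDDBDDDDDDDD ⇒ AB·DC·DD·DB·DD·DD·DD·DC·DD·DD·DD·DD·DD·DD·DD·DC·DD·DD·DD·DD·DD·DD·DD·DC·DD·DD·DD·DD·DD·DD·DD·DD
    A ↦ AB
    B ↦ DC
    C ↦ DB
    D ↦ DD

A->AB, B->DC, C->DB, D->DD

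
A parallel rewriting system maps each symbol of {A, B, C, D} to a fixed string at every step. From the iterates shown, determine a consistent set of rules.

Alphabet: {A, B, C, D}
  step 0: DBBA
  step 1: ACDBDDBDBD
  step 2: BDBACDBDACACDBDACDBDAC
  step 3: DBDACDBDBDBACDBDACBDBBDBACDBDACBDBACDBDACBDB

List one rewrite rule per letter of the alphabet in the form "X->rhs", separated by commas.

A->BD, B->DBD, C->B, D->AC

  step 2 ⇒ step 3: BDBACDBDACACDBDACDBDAC ⇒ DBD·AC·DBD·BD·B·AC·DBD·AC·BD·B·BD·B·AC·DBD·AC·BD·B·AC·DBD·AC·BD·B
    A ↦ BD
    B ↦ DBD
    C ↦ B
    D ↦ AC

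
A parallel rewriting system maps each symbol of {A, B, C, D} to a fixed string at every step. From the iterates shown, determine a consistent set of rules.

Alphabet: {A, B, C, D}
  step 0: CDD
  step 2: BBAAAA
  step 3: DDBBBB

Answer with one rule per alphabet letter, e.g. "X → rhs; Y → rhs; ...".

  step 2 ⇒ step 3: BBAAAA ⇒ D·D·B·B·B·B
    A ↦ B
    B ↦ D
    C ↦ AA  (constrained at step 0)
    D ↦ C  (constrained at step 0)

A->B, B->D, C->AA, D->C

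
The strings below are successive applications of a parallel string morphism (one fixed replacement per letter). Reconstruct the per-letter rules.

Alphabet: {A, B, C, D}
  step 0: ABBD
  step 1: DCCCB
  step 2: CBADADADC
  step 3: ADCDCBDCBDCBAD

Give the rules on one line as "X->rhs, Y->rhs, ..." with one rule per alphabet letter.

A->D, B->C, C->AD, D->CB

  step 2 ⇒ step 3: CBADADADC ⇒ AD·C·D·CB·D·CB·D·CB·AD
    A ↦ D
    B ↦ C
    C ↦ AD
    D ↦ CB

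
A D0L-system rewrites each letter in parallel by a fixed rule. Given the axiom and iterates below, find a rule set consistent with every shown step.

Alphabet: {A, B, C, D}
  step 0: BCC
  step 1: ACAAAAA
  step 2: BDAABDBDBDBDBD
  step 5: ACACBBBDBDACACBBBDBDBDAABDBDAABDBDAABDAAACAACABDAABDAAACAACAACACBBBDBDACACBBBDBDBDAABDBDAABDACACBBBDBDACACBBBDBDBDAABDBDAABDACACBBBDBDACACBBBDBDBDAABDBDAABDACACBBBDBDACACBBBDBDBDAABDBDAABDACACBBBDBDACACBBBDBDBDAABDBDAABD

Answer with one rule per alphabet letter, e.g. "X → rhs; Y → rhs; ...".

  step 1 ⇒ step 2: ACAAAAA ⇒ BD·AA·BD·BD·BD·BD·BD
    A ↦ BD
    C ↦ AA
  step 0 ⇒ step 1: BCC ⇒ ACA·AA·AA
    B ↦ ACA
    D ↦ CBB  (constrained at step 2)

A->BD, B->ACA, C->AA, D->CBB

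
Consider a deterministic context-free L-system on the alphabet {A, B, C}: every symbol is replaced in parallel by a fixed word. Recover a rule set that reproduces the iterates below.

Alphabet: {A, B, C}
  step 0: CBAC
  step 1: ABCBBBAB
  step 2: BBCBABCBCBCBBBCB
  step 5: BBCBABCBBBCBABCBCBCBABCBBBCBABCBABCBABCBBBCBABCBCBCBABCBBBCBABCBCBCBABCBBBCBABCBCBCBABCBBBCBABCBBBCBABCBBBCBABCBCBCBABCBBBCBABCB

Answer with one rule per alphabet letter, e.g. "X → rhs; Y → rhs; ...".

A->BB, B->CB, C->AB

  step 1 ⇒ step 2: ABCBBBAB ⇒ BB·CB·AB·CB·CB·CB·BB·CB
    A ↦ BB
    B ↦ CB
    C ↦ AB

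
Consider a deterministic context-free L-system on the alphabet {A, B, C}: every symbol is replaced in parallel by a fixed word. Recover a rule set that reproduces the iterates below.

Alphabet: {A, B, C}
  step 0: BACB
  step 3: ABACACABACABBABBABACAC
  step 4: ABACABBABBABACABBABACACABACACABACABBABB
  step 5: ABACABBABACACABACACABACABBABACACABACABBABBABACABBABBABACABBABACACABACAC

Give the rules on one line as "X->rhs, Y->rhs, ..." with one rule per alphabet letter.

  step 4 ⇒ step 5: ABACABBABBABACABBABACACABACACABACABBABB ⇒ AB·AC·AB·B·AB·AC·AC·AB·AC·AC·AB·AC·AB·B·AB·AC·AC·AB·AC·AB·B·AB·B·AB·AC·AB·B·AB·B·AB·AC·AB·B·AB·AC·AC·AB·AC·AC
    A ↦ AB
    B ↦ AC
    C ↦ B

A->AB, B->AC, C->B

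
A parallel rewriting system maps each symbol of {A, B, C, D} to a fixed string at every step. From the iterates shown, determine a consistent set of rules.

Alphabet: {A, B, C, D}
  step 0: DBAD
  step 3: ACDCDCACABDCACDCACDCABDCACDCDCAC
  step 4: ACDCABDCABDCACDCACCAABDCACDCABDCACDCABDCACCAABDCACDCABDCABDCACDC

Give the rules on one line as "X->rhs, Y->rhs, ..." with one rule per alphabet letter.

  step 3 ⇒ step 4: ACDCDCACABDCACDCACDCABDCACDCDCAC ⇒ AC·DC·AB·DC·AB·DC·AC·DC·AC·CA·AB·DC·AC·DC·AB·DC·AC·DC·AB·DC·AC·CA·AB·DC·AC·DC·AB·DC·AB·DC·AC·DC
    A ↦ AC
    B ↦ CA
    C ↦ DC
    D ↦ AB

A->AC, B->CA, C->DC, D->AB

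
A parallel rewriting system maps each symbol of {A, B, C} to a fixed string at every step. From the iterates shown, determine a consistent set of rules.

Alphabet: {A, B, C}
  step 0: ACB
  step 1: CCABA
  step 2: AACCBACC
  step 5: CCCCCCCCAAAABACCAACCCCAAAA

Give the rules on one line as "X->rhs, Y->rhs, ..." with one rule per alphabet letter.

  step 1 ⇒ step 2: CCABA ⇒ A·A·CC·BA·CC
    A ↦ CC
    B ↦ BA
    C ↦ A

A->CC, B->BA, C->A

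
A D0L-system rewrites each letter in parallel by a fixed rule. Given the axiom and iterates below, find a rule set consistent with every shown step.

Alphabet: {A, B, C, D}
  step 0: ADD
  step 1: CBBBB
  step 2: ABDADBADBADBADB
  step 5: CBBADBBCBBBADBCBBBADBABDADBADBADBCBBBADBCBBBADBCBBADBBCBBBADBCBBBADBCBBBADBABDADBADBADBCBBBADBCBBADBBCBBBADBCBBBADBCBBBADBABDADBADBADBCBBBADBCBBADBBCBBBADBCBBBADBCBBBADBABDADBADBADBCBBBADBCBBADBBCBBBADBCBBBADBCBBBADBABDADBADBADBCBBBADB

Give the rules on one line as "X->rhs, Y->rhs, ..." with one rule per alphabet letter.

A->CBB, B->ADB, C->ABD, D->B

  step 1 ⇒ step 2: CBBBB ⇒ ABD·ADB·ADB·ADB·ADB
    B ↦ ADB
    C ↦ ABD
  step 0 ⇒ step 1: ADD ⇒ CBB·B·B
    A ↦ CBB
  step 0 ⇒ step 1: ADD ⇒ CBB·B·B
    D ↦ B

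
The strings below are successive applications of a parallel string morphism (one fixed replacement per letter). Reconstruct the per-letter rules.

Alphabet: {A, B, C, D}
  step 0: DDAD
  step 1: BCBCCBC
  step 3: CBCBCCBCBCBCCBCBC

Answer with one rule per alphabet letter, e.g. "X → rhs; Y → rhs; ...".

A->C, B->AD, C->D, D->BC

  step 0 ⇒ step 1: DDAD ⇒ BC·BC·C·BC
    A ↦ C
    D ↦ BC
    B ↦ AD  (constrained at step 1)
    C ↦ D  (constrained at step 1)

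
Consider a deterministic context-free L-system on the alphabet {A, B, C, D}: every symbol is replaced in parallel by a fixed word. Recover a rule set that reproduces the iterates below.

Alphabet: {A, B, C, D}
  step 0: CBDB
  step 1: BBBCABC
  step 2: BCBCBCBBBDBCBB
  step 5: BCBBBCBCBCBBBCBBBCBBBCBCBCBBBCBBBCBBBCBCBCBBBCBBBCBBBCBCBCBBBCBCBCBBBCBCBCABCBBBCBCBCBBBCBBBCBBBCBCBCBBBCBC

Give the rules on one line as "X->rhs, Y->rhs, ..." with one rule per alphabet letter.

A->BD, B->BC, C->BB, D->A

  step 1 ⇒ step 2: BBBCABC ⇒ BC·BC·BC·BB·BD·BC·BB
    A ↦ BD
    B ↦ BC
    C ↦ BB
  step 0 ⇒ step 1: CBDB ⇒ BB·BC·A·BC
    D ↦ A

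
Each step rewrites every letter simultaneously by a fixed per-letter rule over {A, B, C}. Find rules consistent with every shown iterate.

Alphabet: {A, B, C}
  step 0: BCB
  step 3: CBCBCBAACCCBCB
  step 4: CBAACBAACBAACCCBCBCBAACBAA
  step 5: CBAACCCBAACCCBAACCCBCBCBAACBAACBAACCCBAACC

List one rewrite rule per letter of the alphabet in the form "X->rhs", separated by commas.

A->C, B->AA, C->CB

  step 4 ⇒ step 5: CBAACBAACBAACCCBCBCBAACBAA ⇒ CB·AA·C·C·CB·AA·C·C·CB·AA·C·C·CB·CB·CB·AA·CB·AA·CB·AA·C·C·CB·AA·C·C
    A ↦ C
    B ↦ AA
    C ↦ CB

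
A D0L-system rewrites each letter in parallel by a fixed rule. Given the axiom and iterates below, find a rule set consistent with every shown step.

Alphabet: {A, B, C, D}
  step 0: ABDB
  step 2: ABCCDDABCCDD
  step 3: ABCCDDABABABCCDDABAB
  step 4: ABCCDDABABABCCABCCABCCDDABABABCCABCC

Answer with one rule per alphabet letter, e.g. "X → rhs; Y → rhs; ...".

  step 3 ⇒ step 4: ABCCDDABABABCCDDABAB ⇒ AB·CC·D·D·AB·AB·AB·CC·AB·CC·AB·CC·D·D·AB·AB·AB·CC·AB·CC
    A ↦ AB
    B ↦ CC
    C ↦ D
    D ↦ AB

A->AB, B->CC, C->D, D->AB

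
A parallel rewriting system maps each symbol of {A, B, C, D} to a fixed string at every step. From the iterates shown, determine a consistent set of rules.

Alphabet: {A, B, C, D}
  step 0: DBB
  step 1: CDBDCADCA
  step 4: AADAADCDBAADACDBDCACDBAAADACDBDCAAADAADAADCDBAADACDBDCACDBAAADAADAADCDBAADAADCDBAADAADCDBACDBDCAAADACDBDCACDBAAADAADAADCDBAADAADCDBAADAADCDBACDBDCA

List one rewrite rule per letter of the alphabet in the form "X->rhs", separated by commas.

A->AAD, B->DCA, C->A, D->CDB

  step 0 ⇒ step 1: DBB ⇒ CDB·DCA·DCA
    B ↦ DCA
    D ↦ CDB
    A ↦ AAD  (constrained at step 1)
    C ↦ A  (constrained at step 1)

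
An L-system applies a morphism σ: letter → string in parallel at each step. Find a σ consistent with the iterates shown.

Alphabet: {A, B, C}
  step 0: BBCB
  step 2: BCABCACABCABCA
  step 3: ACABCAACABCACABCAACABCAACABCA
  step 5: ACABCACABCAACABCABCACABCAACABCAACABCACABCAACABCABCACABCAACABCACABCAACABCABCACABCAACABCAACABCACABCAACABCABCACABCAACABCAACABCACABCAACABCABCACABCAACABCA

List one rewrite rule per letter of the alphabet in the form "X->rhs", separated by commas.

  step 2 ⇒ step 3: BCABCACABCABCA ⇒ A·CA·BCA·A·CA·BCA·CA·BCA·A·CA·BCA·A·CA·BCA
    A ↦ BCA
    B ↦ A
    C ↦ CA

A->BCA, B->A, C->CA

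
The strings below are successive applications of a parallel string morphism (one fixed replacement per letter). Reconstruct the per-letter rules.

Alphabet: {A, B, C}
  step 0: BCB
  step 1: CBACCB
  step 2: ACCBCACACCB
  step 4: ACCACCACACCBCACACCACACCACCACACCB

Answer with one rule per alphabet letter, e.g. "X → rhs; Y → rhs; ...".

  step 1 ⇒ step 2: CBACCB ⇒ AC·CB·C·AC·AC·CB
    A ↦ C
    B ↦ CB
    C ↦ AC

A->C, B->CB, C->AC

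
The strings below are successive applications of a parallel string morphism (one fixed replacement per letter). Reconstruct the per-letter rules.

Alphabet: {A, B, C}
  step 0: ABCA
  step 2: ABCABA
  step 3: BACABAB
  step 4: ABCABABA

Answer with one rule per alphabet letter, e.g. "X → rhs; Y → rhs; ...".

A->B, B->A, C->CA

  step 3 ⇒ step 4: BACABAB ⇒ A·B·CA·B·A·B·A
    A ↦ B
    B ↦ A
    C ↦ CA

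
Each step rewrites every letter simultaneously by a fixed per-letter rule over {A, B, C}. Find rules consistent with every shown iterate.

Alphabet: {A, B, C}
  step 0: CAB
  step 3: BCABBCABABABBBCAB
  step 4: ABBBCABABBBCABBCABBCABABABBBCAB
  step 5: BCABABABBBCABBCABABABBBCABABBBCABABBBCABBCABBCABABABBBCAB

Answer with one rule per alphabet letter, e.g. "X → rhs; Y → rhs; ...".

  step 4 ⇒ step 5: ABBBCABABBBCABBCABBCABABABBBCAB ⇒ BC·AB·AB·AB·B·BC·AB·BC·AB·AB·AB·B·BC·AB·AB·B·BC·AB·AB·B·BC·AB·BC·AB·BC·AB·AB·AB·B·BC·AB
    A ↦ BC
    B ↦ AB
    C ↦ B

A->BC, B->AB, C->B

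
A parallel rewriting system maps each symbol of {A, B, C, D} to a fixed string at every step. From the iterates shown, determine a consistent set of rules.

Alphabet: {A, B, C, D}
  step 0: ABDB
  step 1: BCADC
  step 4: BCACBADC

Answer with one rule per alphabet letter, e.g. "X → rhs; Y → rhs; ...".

  step 0 ⇒ step 1: ABDB ⇒ B·C·AD·C
    A ↦ B
    B ↦ C
    D ↦ AD
    C ↦ A  (constrained at step 1)

A->B, B->C, C->A, D->AD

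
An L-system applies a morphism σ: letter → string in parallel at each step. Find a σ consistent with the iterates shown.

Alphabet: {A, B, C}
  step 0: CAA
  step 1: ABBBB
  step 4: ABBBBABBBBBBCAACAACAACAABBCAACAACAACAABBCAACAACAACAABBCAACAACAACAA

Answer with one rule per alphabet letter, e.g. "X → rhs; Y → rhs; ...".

  step 0 ⇒ step 1: CAA ⇒ A·BB·BB
    A ↦ BB
    C ↦ A
    B ↦ CAA  (constrained at step 1)

A->BB, B->CAA, C->A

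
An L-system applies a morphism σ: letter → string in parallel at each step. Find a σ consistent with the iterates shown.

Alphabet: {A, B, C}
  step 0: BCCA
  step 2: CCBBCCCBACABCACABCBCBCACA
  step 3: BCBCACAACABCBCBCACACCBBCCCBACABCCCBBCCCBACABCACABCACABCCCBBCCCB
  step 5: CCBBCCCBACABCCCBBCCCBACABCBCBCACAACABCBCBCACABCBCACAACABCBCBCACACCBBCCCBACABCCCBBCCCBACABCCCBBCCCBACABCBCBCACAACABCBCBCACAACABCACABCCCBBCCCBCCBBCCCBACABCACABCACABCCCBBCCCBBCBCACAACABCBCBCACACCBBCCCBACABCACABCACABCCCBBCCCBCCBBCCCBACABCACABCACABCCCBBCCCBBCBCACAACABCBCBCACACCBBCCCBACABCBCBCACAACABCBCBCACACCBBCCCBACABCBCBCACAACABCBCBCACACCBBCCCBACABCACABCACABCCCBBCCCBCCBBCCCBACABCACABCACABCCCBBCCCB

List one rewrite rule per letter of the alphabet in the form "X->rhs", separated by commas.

A->CCB, B->ACA, C->BC

  step 2 ⇒ step 3: CCBBCCCBACABCACABCBCBCACA ⇒ BC·BC·ACA·ACA·BC·BC·BC·ACA·CCB·BC·CCB·ACA·BC·CCB·BC·CCB·ACA·BC·ACA·BC·ACA·BC·CCB·BC·CCB
    A ↦ CCB
    B ↦ ACA
    C ↦ BC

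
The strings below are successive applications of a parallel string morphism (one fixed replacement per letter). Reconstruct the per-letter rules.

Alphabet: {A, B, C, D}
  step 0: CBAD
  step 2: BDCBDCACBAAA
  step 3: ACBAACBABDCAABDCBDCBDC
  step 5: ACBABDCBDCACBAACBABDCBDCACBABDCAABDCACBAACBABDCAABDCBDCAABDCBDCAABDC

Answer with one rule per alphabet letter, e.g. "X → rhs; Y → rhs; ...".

A->BDC, B->A, C->A, D->CB

  step 2 ⇒ step 3: BDCBDCACBAAA ⇒ A·CB·A·A·CB·A·BDC·A·A·BDC·BDC·BDC
    A ↦ BDC
    B ↦ A
    C ↦ A
    D ↦ CB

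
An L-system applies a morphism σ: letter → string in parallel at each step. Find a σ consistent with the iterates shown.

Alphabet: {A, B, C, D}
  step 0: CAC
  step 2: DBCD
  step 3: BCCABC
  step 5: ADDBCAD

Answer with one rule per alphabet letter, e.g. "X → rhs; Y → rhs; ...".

  step 2 ⇒ step 3: DBCD ⇒ BC·C·A·BC
    B ↦ C
    C ↦ A
    D ↦ BC
    A ↦ D  (constrained at step 0)

A->D, B->C, C->A, D->BC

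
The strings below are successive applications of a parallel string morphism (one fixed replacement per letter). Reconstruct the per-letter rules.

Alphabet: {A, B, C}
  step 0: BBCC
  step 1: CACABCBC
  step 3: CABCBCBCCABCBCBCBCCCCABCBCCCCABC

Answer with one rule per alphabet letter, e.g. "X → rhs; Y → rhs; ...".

  step 0 ⇒ step 1: BBCC ⇒ CA·CA·BC·BC
    B ↦ CA
    C ↦ BC
    A ↦ CC  (constrained at step 1)

A->CC, B->CA, C->BC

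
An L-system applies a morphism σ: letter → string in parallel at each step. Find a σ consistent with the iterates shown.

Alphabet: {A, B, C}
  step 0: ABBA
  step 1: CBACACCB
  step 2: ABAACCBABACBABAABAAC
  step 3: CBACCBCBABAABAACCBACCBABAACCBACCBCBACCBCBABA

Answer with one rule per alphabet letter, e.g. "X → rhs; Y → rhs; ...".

  step 2 ⇒ step 3: ABAACCBABACBABAABAAC ⇒ CB·AC·CB·CB·ABA·ABA·AC·CB·AC·CB·ABA·AC·CB·AC·CB·CB·AC·CB·CB·ABA
    A ↦ CB
    B ↦ AC
    C ↦ ABA

A->CB, B->AC, C->ABA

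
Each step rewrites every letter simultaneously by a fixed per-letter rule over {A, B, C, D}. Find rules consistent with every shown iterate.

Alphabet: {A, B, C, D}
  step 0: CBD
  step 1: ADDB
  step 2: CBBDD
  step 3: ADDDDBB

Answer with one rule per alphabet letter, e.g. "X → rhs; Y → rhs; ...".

  step 2 ⇒ step 3: CBBDD ⇒ A·DD·DD·B·B
    B ↦ DD
    C ↦ A
    D ↦ B
  step 1 ⇒ step 2: ADDB ⇒ C·B·B·DD
    A ↦ C

A->C, B->DD, C->A, D->B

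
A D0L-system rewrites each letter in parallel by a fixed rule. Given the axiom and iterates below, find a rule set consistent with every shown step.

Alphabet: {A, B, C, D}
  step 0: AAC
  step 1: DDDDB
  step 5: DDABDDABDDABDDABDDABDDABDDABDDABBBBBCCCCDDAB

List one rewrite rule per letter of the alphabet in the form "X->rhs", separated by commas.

  step 0 ⇒ step 1: AAC ⇒ DD·DD·B
    A ↦ DD
    C ↦ B
    B ↦ AB  (constrained at step 1)
    D ↦ CC  (constrained at step 1)

A->DD, B->AB, C->B, D->CC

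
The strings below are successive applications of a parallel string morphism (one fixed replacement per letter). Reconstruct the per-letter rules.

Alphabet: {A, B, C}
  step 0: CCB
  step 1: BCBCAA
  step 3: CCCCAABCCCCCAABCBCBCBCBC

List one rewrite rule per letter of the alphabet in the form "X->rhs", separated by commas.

A->CC, B->AA, C->BC

  step 0 ⇒ step 1: CCB ⇒ BC·BC·AA
    B ↦ AA
    C ↦ BC
    A ↦ CC  (constrained at step 1)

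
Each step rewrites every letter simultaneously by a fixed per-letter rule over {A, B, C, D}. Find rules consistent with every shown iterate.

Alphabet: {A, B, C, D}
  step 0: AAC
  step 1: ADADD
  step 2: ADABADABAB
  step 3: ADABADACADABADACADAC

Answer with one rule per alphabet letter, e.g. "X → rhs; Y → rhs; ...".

A->AD, B->AC, C->D, D->AB

  step 2 ⇒ step 3: ADABADABAB ⇒ AD·AB·AD·AC·AD·AB·AD·AC·AD·AC
    A ↦ AD
    B ↦ AC
    D ↦ AB
  step 0 ⇒ step 1: AAC ⇒ AD·AD·D
    C ↦ D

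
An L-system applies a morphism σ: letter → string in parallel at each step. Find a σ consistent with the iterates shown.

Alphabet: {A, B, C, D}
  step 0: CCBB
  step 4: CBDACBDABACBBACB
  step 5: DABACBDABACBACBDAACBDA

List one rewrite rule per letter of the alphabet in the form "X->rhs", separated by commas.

A->CB, B->A, C->D, D->BA

  step 4 ⇒ step 5: CBDACBDABACBBACB ⇒ D·A·BA·CB·D·A·BA·CB·A·CB·D·A·A·CB·D·A
    A ↦ CB
    B ↦ A
    C ↦ D
    D ↦ BA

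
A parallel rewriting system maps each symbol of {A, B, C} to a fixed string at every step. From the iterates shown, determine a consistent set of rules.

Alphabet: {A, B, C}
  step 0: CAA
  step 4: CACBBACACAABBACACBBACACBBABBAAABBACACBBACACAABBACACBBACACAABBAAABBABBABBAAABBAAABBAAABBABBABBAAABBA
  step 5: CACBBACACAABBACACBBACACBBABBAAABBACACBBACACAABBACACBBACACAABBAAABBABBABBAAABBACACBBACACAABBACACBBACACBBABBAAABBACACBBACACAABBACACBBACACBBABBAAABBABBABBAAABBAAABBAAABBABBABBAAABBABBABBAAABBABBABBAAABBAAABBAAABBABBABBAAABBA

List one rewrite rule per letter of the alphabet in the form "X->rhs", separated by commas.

A->BBA, B->A, C->CAC

  step 4 ⇒ step 5: CACBBACACAABBACACBBACACBBABBAAABBACACBBACACAABBACACBBACACAABBAAABBABBABBAAABBAAABBAAABBABBABBAAABBA ⇒ CAC·BBA·CAC·A·A·BBA·CAC·BBA·CAC·BBA·BBA·A·A·BBA·CAC·BBA·CAC·A·A·BBA·CAC·BBA·CAC·A·A·BBA·A·A·BBA·BBA·BBA·A·A·BBA·CAC·BBA·CAC·A·A·BBA·CAC·BBA·CAC·BBA·BBA·A·A·BBA·CAC·BBA·CAC·A·A·BBA·CAC·BBA·CAC·BBA·BBA·A·A·BBA·BBA·BBA·A·A·BBA·A·A·BBA·A·A·BBA·BBA·BBA·A·A·BBA·BBA·BBA·A·A·BBA·BBA·BBA·A·A·BBA·A·A·BBA·A·A·BBA·BBA·BBA·A·A·BBA
    A ↦ BBA
    B ↦ A
    C ↦ CAC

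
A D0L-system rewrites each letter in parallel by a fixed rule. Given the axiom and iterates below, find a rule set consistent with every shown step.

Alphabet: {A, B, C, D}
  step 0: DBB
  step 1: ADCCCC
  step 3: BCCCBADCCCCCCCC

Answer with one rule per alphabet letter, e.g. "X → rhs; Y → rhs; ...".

  step 0 ⇒ step 1: DBB ⇒ AD·CC·CC
    B ↦ CC
    D ↦ AD
    A ↦ CB  (constrained at step 1)
    C ↦ B  (constrained at step 1)

A->CB, B->CC, C->B, D->AD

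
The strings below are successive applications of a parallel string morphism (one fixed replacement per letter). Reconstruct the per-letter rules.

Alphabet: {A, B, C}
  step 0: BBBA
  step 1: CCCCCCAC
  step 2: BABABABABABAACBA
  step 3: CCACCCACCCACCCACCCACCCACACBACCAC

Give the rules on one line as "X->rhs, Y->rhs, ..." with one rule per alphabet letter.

A->AC, B->CC, C->BA

  step 2 ⇒ step 3: BABABABABABAACBA ⇒ CC·AC·CC·AC·CC·AC·CC·AC·CC·AC·CC·AC·AC·BA·CC·AC
    A ↦ AC
    B ↦ CC
    C ↦ BA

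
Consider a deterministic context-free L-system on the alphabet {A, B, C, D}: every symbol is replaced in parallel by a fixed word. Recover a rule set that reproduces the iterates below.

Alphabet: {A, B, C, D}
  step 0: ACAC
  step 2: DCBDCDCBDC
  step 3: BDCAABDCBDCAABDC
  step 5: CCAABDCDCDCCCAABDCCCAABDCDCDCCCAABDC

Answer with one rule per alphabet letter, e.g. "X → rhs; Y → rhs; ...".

A->C, B->AA, C->DC, D->B

  step 2 ⇒ step 3: DCBDCDCBDC ⇒ B·DC·AA·B·DC·B·DC·AA·B·DC
    B ↦ AA
    C ↦ DC
    D ↦ B
    A ↦ C  (constrained at step 0)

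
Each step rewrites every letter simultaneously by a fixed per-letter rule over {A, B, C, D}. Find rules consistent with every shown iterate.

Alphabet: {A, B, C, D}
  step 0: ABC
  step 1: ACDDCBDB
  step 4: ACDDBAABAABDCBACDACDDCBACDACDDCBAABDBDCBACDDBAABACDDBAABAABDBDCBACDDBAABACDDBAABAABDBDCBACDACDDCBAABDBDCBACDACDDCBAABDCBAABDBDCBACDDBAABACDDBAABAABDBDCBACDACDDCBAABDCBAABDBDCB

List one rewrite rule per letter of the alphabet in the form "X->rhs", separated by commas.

A->ACD, B->DCB, C->DB, D->AAB

  step 0 ⇒ step 1: ABC ⇒ ACD·DCB·DB
    A ↦ ACD
    B ↦ DCB
    C ↦ DB
    D ↦ AAB  (constrained at step 1)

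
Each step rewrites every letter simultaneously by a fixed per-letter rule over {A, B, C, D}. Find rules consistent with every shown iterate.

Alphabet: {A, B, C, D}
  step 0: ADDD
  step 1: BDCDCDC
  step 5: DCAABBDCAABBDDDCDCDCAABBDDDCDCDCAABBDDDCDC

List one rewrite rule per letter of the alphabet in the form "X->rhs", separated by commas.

  step 0 ⇒ step 1: ADDD ⇒ B·DC·DC·DC
    A ↦ B
    D ↦ DC
    B ↦ D  (constrained at step 1)
    C ↦ AA  (constrained at step 1)

A->B, B->D, C->AA, D->DC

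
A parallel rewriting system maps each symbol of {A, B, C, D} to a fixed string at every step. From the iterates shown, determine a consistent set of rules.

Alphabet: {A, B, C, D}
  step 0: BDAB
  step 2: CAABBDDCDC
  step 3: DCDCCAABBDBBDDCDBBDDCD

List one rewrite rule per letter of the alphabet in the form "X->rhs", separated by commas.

A->C, B->A, C->DCD, D->BBD

  step 2 ⇒ step 3: CAABBDDCDC ⇒ DCD·C·C·A·A·BBD·BBD·DCD·BBD·DCD
    A ↦ C
    B ↦ A
    C ↦ DCD
    D ↦ BBD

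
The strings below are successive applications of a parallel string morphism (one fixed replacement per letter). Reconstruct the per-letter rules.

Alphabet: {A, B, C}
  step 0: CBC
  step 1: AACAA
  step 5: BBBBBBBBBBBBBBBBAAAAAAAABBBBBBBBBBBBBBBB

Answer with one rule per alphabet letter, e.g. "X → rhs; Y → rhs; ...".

  step 0 ⇒ step 1: CBC ⇒ AA·C·AA
    B ↦ C
    C ↦ AA
    A ↦ BB  (constrained at step 1)

A->BB, B->C, C->AA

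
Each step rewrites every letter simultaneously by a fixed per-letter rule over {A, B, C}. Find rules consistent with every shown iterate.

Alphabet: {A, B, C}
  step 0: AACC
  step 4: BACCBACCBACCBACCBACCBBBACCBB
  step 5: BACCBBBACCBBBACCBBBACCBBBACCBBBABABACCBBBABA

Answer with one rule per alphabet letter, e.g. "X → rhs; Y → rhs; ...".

  step 4 ⇒ step 5: BACCBACCBACCBACCBACCBBBACCBB ⇒ BA·CC·B·B·BA·CC·B·B·BA·CC·B·B·BA·CC·B·B·BA·CC·B·B·BA·BA·BA·CC·B·B·BA·BA
    A ↦ CC
    B ↦ BA
    C ↦ B

A->CC, B->BA, C->B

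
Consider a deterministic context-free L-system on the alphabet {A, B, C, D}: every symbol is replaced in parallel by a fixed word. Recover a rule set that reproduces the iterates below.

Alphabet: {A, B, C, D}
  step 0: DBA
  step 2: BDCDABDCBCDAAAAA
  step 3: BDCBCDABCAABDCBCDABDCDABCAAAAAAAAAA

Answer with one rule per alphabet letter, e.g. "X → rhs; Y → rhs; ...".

  step 2 ⇒ step 3: BDCDABDCBCDAAAAA ⇒ BDC·BC·DA·BC·AA·BDC·BC·DA·BDC·DA·BC·AA·AA·AA·AA·AA
    A ↦ AA
    B ↦ BDC
    C ↦ DA
    D ↦ BC

A->AA, B->BDC, C->DA, D->BC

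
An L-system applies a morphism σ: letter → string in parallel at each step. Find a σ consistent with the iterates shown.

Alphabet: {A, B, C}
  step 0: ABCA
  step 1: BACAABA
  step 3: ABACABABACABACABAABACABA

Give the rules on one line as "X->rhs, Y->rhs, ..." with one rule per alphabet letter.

  step 0 ⇒ step 1: ABCA ⇒ BA·CA·A·BA
    A ↦ BA
    B ↦ CA
    C ↦ A

A->BA, B->CA, C->A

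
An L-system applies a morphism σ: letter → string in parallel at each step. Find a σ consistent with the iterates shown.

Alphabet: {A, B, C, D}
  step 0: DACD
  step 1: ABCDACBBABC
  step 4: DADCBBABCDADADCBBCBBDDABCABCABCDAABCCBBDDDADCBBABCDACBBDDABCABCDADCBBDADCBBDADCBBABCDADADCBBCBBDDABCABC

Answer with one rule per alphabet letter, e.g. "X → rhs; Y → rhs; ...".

A->DA, B->D, C->CBB, D->ABC

  step 0 ⇒ step 1: DACD ⇒ ABC·DA·CBB·ABC
    A ↦ DA
    C ↦ CBB
    D ↦ ABC
    B ↦ D  (constrained at step 1)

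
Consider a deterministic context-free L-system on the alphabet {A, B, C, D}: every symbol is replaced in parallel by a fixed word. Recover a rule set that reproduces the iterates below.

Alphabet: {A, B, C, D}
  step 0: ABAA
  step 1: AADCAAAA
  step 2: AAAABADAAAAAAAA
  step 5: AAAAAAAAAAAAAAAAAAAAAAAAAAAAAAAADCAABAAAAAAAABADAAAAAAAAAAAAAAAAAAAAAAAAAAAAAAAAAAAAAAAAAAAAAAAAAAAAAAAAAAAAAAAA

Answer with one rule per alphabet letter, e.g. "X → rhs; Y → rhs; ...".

  step 1 ⇒ step 2: AADCAAAA ⇒ AA·AA·B·AD·AA·AA·AA·AA
    A ↦ AA
    C ↦ AD
    D ↦ B
  step 0 ⇒ step 1: ABAA ⇒ AA·DC·AA·AA
    B ↦ DC

A->AA, B->DC, C->AD, D->B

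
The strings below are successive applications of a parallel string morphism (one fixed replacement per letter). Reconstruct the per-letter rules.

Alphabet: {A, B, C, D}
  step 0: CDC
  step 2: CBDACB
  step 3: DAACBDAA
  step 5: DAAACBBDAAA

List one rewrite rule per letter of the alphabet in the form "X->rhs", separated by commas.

A->B, B->A, C->DA, D->C

  step 2 ⇒ step 3: CBDACB ⇒ DA·A·C·B·DA·A
    A ↦ B
    B ↦ A
    C ↦ DA
    D ↦ C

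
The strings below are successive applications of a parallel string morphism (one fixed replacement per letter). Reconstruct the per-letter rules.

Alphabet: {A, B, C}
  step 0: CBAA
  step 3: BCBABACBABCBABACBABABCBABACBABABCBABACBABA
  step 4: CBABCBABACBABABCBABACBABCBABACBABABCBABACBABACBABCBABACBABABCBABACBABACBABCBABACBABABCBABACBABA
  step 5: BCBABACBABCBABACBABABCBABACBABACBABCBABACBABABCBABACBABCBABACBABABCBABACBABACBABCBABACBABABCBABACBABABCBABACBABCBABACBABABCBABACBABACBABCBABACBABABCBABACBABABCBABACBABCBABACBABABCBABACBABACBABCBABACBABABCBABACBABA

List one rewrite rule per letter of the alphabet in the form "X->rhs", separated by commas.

  step 4 ⇒ step 5: CBABCBABACBABABCBABACBABCBABACBABABCBABACBABACBABCBABACBABABCBABACBABACBABCBABACBABABCBABACBABA ⇒ B·CBA·BA·CBA·B·CBA·BA·CBA·BA·B·CBA·BA·CBA·BA·CBA·B·CBA·BA·CBA·BA·B·CBA·BA·CBA·B·CBA·BA·CBA·BA·B·CBA·BA·CBA·BA·CBA·B·CBA·BA·CBA·BA·B·CBA·BA·CBA·BA·B·CBA·BA·CBA·B·CBA·BA·CBA·BA·B·CBA·BA·CBA·BA·CBA·B·CBA·BA·CBA·BA·B·CBA·BA·CBA·BA·B·CBA·BA·CBA·B·CBA·BA·CBA·BA·B·CBA·BA·CBA·BA·CBA·B·CBA·BA·CBA·BA·B·CBA·BA·CBA·BA
    A ↦ BA
    B ↦ CBA
    C ↦ B

A->BA, B->CBA, C->B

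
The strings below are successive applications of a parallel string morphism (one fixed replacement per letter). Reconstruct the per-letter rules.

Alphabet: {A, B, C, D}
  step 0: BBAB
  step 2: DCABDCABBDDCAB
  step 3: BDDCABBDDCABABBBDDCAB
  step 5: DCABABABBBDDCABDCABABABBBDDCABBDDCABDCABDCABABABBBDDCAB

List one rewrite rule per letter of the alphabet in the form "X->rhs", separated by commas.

A->DC, B->AB, C->D, D->B

  step 2 ⇒ step 3: DCABDCABBDDCAB ⇒ B·D·DC·AB·B·D·DC·AB·AB·B·B·D·DC·AB
    A ↦ DC
    B ↦ AB
    C ↦ D
    D ↦ B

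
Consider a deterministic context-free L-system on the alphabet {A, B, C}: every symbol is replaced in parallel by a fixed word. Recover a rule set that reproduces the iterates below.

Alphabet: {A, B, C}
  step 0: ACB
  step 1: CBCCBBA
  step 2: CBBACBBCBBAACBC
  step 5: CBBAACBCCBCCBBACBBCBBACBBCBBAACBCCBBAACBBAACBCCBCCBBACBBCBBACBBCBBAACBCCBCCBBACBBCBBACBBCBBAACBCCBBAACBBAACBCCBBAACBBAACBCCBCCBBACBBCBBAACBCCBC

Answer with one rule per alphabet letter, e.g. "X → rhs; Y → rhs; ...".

  step 1 ⇒ step 2: CBCCBBA ⇒ CBB·A·CBB·CBB·A·A·CBC
    A ↦ CBC
    B ↦ A
    C ↦ CBB

A->CBC, B->A, C->CBB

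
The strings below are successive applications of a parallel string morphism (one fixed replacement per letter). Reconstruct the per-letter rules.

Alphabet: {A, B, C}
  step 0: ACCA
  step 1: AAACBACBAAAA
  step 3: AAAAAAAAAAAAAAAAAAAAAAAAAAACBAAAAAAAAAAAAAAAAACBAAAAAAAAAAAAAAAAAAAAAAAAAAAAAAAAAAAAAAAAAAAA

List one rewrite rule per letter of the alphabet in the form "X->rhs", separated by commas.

A->AAA, B->A, C->CBA

  step 0 ⇒ step 1: ACCA ⇒ AAA·CBA·CBA·AAA
    A ↦ AAA
    C ↦ CBA
    B ↦ A  (constrained at step 1)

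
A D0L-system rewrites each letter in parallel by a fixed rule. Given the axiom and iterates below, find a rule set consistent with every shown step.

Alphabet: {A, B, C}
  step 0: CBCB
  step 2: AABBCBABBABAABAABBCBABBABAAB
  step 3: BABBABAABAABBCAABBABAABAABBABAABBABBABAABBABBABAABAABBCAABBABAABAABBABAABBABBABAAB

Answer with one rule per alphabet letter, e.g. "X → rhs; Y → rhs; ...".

  step 2 ⇒ step 3: AABBCBABBABAABAABBCBABBABAAB ⇒ BAB·BAB·AAB·AAB·BC·AAB·BAB·AAB·AAB·BAB·AAB·BAB·BAB·AAB·BAB·BAB·AAB·AAB·BC·AAB·BAB·AAB·AAB·BAB·AAB·BAB·BAB·AAB
    A ↦ BAB
    B ↦ AAB
    C ↦ BC

A->BAB, B->AAB, C->BC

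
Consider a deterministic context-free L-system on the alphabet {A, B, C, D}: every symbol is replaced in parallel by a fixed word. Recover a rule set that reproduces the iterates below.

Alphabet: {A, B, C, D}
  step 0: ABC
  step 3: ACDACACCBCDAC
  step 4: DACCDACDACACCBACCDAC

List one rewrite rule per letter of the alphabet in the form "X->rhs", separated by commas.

A->D, B->CB, C->AC, D->C

  step 3 ⇒ step 4: ACDACACCBCDAC ⇒ D·AC·C·D·AC·D·AC·AC·CB·AC·C·D·AC
    A ↦ D
    B ↦ CB
    C ↦ AC
    D ↦ C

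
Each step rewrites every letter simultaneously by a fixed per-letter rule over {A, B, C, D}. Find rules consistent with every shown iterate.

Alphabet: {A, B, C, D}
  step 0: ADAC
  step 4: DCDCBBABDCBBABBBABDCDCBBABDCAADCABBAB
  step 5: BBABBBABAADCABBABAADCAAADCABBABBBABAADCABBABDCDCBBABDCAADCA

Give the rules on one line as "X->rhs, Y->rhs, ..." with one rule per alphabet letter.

A->DC, B->A, C->AB, D->BB

  step 4 ⇒ step 5: DCDCBBABDCBBABBBABDCDCBBABDCAADCABBAB ⇒ BB·AB·BB·AB·A·A·DC·A·BB·AB·A·A·DC·A·A·A·DC·A·BB·AB·BB·AB·A·A·DC·A·BB·AB·DC·DC·BB·AB·DC·A·A·DC·A
    A ↦ DC
    B ↦ A
    C ↦ AB
    D ↦ BB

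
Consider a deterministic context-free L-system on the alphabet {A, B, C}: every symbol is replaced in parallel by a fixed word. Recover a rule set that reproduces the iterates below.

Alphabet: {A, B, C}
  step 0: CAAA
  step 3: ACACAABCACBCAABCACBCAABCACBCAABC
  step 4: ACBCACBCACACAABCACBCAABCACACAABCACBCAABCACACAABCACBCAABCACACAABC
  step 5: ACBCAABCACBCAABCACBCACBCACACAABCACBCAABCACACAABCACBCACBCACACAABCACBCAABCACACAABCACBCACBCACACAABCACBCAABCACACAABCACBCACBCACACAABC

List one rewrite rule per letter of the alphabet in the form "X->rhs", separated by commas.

  step 4 ⇒ step 5: ACBCACBCACACAABCACBCAABCACACAABCACBCAABCACACAABCACBCAABCACACAABC ⇒ AC·BC·AA·BC·AC·BC·AA·BC·AC·BC·AC·BC·AC·AC·AA·BC·AC·BC·AA·BC·AC·AC·AA·BC·AC·BC·AC·BC·AC·AC·AA·BC·AC·BC·AA·BC·AC·AC·AA·BC·AC·BC·AC·BC·AC·AC·AA·BC·AC·BC·AA·BC·AC·AC·AA·BC·AC·BC·AC·BC·AC·AC·AA·BC
    A ↦ AC
    B ↦ AA
    C ↦ BC

A->AC, B->AA, C->BC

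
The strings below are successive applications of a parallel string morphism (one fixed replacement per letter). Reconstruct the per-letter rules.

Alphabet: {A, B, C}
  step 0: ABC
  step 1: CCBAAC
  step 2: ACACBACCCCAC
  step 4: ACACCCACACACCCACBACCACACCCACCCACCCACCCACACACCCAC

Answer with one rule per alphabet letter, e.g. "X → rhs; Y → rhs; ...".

  step 1 ⇒ step 2: CCBAAC ⇒ AC·AC·BA·CC·CC·AC
    A ↦ CC
    B ↦ BA
    C ↦ AC

A->CC, B->BA, C->AC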